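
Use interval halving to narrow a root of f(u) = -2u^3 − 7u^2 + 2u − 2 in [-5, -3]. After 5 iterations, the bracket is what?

[-3.875, -3.8125]

m = -4, f(m) = 6 (+); new bracket [-4, -3]
m = -3.5, f(m) = -9 (−); new bracket [-4, -3.5]
m = -3.75, f(m) = -2.46875 (−); new bracket [-4, -3.75]
m = -3.875, f(m) = 1.5117 (+); new bracket [-3.875, -3.75]
m = -3.8125, f(m) = -0.5405 (−); new bracket [-3.875, -3.8125]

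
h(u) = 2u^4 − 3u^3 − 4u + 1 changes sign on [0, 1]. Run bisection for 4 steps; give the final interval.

m = 0.5, h(m) = -1.25 (−); new bracket [0, 0.5]
m = 0.25, h(m) = -0.039062 (−); new bracket [0, 0.25]
m = 0.125, h(m) = 0.494629 (+); new bracket [0.125, 0.25]
m = 0.1875, h(m) = 0.2327 (+); new bracket [0.1875, 0.25]

[0.1875, 0.25]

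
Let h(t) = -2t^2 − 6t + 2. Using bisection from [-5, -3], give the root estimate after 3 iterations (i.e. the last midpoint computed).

-3.25

midpoint -4: h = -6 < 0 → [-4, -3]
midpoint -3.5: h = -1.5 < 0 → [-3.5, -3]
midpoint -3.25: h = 0.375 > 0 → [-3.5, -3.25]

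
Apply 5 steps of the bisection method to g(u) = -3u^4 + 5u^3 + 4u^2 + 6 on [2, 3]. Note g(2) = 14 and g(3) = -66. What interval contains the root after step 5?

m = 2.5, g(m) = -8.0625 (−); new bracket [2, 2.5]
m = 2.25, g(m) = 6.316406 (+); new bracket [2.25, 2.5]
m = 2.375, g(m) = 0.094971 (+); new bracket [2.375, 2.5]
m = 2.4375, g(m) = -3.7244 (−); new bracket [2.375, 2.4375]
m = 2.40625, g(m) = -1.7521 (−); new bracket [2.375, 2.40625]

[2.375, 2.40625]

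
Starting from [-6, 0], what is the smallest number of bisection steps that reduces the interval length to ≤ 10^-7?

26

Width after n steps is 6/2^n. Need 2^n ≥ 6/10^-7 = 60000000.
2^25 = 33554432 < 60000000 ≤ 2^26 = 67108864, so n = 26.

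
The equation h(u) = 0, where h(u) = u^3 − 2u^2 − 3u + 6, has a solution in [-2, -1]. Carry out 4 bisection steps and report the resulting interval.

[-1.75, -1.6875]

u = -1.5 gives h = 2.625, positive; keep [-2, -1.5]
u = -1.75 gives h = -0.234375, negative; keep [-1.75, -1.5]
u = -1.625 gives h = 1.302734, positive; keep [-1.75, -1.625]
u = -1.6875 gives h = 0.5618, positive; keep [-1.75, -1.6875]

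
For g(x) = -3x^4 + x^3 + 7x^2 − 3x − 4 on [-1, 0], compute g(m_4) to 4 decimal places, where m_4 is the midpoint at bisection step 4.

0.3759

m = -0.5, g(m) = -1.0625 (−); new bracket [-1, -0.5]
m = -0.75, g(m) = 0.816406 (+); new bracket [-0.75, -0.5]
m = -0.625, g(m) = -0.092529 (−); new bracket [-0.75, -0.625]
m = -0.6875, g(m) = 0.3759 (+); new bracket [-0.6875, -0.625]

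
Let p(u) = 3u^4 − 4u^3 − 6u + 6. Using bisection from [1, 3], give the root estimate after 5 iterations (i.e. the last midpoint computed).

p(2) = 10 > 0, so the root lies in [1, 2]
p(1.5) = -1.3125 < 0, so the root lies in [1.5, 2]
p(1.75) = 2.199219 > 0, so the root lies in [1.5, 1.75]
p(1.625) = 0.0046 > 0, so the root lies in [1.5, 1.625]
p(1.5625) = -0.7524 < 0, so the root lies in [1.5625, 1.625]

1.5625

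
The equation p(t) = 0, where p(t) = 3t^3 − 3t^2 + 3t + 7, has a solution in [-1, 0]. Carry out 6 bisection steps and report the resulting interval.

[-0.890625, -0.875]

m = -0.5, p(m) = 4.375 (+); new bracket [-1, -0.5]
m = -0.75, p(m) = 1.796875 (+); new bracket [-1, -0.75]
m = -0.875, p(m) = 0.068359 (+); new bracket [-1, -0.875]
m = -0.9375, p(m) = -0.9211 (−); new bracket [-0.9375, -0.875]
m = -0.90625, p(m) = -0.4155 (−); new bracket [-0.90625, -0.875]
m = -0.890625, p(m) = -0.1709 (−); new bracket [-0.890625, -0.875]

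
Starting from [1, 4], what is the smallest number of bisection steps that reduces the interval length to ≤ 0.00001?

Width after n steps is 3/2^n. Need 2^n ≥ 3/0.00001 = 300000.
2^18 = 262144 < 300000 ≤ 2^19 = 524288, so n = 19.

19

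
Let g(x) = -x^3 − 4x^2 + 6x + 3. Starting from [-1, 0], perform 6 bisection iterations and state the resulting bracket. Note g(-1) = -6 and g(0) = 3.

midpoint -0.5: g = -0.875 < 0 → [-0.5, 0]
midpoint -0.25: g = 1.265625 > 0 → [-0.5, -0.25]
midpoint -0.375: g = 0.240234 > 0 → [-0.5, -0.375]
midpoint -0.4375: g = -0.3069 < 0 → [-0.4375, -0.375]
midpoint -0.40625: g = -0.0306 < 0 → [-0.40625, -0.375]
midpoint -0.390625: g = 0.1055 > 0 → [-0.40625, -0.390625]

[-0.40625, -0.390625]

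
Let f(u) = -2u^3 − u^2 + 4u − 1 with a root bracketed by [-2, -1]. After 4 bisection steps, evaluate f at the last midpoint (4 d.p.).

u = -1.5 gives f = -2.5, negative; keep [-2, -1.5]
u = -1.75 gives f = -0.34375, negative; keep [-2, -1.75]
u = -1.875 gives f = 1.167969, positive; keep [-1.875, -1.75]
u = -1.8125 gives f = 0.3735, positive; keep [-1.8125, -1.75]

0.3735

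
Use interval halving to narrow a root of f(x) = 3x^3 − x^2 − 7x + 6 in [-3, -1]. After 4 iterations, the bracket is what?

f(-2) = -8 < 0, so the root lies in [-2, -1]
f(-1.5) = 4.125 > 0, so the root lies in [-2, -1.5]
f(-1.75) = -0.890625 < 0, so the root lies in [-1.75, -1.5]
f(-1.625) = 1.8613 > 0, so the root lies in [-1.75, -1.625]

[-1.75, -1.625]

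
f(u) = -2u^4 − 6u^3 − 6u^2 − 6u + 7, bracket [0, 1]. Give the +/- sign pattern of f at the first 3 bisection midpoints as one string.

+--

u = 0.5 gives f = 1.625, positive; keep [0.5, 1]
u = 0.75 gives f = -4.039062, negative; keep [0.5, 0.75]
u = 0.625 gives f = -0.86377, negative; keep [0.5, 0.625]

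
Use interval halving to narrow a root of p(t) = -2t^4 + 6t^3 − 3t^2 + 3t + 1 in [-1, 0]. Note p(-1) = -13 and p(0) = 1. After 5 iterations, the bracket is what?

[-0.25, -0.21875]

t = -0.5 gives p = -2.125, negative; keep [-0.5, 0]
t = -0.25 gives p = -0.039062, negative; keep [-0.25, 0]
t = -0.125 gives p = 0.565918, positive; keep [-0.25, -0.125]
t = -0.1875 gives p = 0.29, positive; keep [-0.25, -0.1875]
t = -0.21875 gives p = 0.1328, positive; keep [-0.25, -0.21875]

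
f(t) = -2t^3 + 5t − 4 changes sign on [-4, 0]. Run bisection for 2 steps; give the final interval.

midpoint -2: f = 2 > 0 → [-2, 0]
midpoint -1: f = -7 < 0 → [-2, -1]

[-2, -1]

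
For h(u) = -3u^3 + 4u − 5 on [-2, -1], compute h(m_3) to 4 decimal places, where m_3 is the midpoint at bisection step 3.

1.3730

midpoint -1.5: h = -0.875 < 0 → [-2, -1.5]
midpoint -1.75: h = 4.078125 > 0 → [-1.75, -1.5]
midpoint -1.625: h = 1.373047 > 0 → [-1.625, -1.5]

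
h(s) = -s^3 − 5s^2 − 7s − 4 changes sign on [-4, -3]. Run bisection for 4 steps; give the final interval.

[-3.25, -3.1875]

s = -3.5 gives h = 2.125, positive; keep [-3.5, -3]
s = -3.25 gives h = 0.265625, positive; keep [-3.25, -3]
s = -3.125 gives h = -0.435547, negative; keep [-3.25, -3.125]
s = -3.1875 gives h = -0.1028, negative; keep [-3.25, -3.1875]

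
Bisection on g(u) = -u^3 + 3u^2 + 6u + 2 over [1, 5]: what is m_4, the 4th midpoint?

4.25

midpoint 3: g = 20 > 0 → [3, 5]
midpoint 4: g = 10 > 0 → [4, 5]
midpoint 4.5: g = -1.375 < 0 → [4, 4.5]
midpoint 4.25: g = 4.9219 > 0 → [4.25, 4.5]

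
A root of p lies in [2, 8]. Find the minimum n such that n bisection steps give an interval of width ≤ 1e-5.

20

Width after n steps is 6/2^n. Need 2^n ≥ 6/1e-5 = 600000.
2^19 = 524288 < 600000 ≤ 2^20 = 1048576, so n = 20.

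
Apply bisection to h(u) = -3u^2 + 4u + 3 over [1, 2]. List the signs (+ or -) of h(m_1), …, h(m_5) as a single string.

midpoint 1.5: h = 2.25 > 0 → [1.5, 2]
midpoint 1.75: h = 0.8125 > 0 → [1.75, 2]
midpoint 1.875: h = -0.046875 < 0 → [1.75, 1.875]
midpoint 1.8125: h = 0.3945 > 0 → [1.8125, 1.875]
midpoint 1.84375: h = 0.1768 > 0 → [1.84375, 1.875]

++-++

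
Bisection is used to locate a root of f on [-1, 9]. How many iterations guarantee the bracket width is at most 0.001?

Width after n steps is 10/2^n. Need 2^n ≥ 10/0.001 = 10000.
2^13 = 8192 < 10000 ≤ 2^14 = 16384, so n = 14.

14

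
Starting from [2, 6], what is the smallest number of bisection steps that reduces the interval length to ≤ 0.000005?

20

Width after n steps is 4/2^n. Need 2^n ≥ 4/0.000005 = 800000.
2^19 = 524288 < 800000 ≤ 2^20 = 1048576, so n = 20.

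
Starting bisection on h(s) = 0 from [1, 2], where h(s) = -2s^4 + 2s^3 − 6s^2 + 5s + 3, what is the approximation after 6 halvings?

s = 1.5 gives h = -6.375, negative; keep [1, 1.5]
s = 1.25 gives h = -1.101562, negative; keep [1, 1.25]
s = 1.125 gives h = 0.675293, positive; keep [1.125, 1.25]
s = 1.1875 gives h = -0.1514, negative; keep [1.125, 1.1875]
s = 1.15625 gives h = 0.2767, positive; keep [1.15625, 1.1875]
s = 1.171875 gives h = 0.0664, positive; keep [1.171875, 1.1875]

1.171875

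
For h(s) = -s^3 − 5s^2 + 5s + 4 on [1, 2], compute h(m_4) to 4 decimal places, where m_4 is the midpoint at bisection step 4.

-0.3118

h(1.5) = -3.125 < 0, so the root lies in [1, 1.5]
h(1.25) = 0.484375 > 0, so the root lies in [1.25, 1.5]
h(1.375) = -1.177734 < 0, so the root lies in [1.25, 1.375]
h(1.3125) = -0.3118 < 0, so the root lies in [1.25, 1.3125]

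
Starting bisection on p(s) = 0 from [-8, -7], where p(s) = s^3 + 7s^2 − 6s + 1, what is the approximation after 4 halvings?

midpoint -7.5: p = 17.875 > 0 → [-8, -7.5]
midpoint -7.75: p = 2.453125 > 0 → [-8, -7.75]
midpoint -7.875: p = -6.013672 < 0 → [-7.875, -7.75]
midpoint -7.8125: p = -1.7161 < 0 → [-7.8125, -7.75]

-7.8125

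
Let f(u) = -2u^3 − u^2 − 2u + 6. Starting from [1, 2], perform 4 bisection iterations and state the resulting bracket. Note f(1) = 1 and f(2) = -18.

m = 1.5, f(m) = -6 (−); new bracket [1, 1.5]
m = 1.25, f(m) = -1.96875 (−); new bracket [1, 1.25]
m = 1.125, f(m) = -0.363281 (−); new bracket [1, 1.125]
m = 1.0625, f(m) = 0.3472 (+); new bracket [1.0625, 1.125]

[1.0625, 1.125]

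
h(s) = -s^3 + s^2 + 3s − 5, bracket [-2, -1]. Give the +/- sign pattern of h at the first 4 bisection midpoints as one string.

---+

s = -1.5 gives h = -3.875, negative; keep [-2, -1.5]
s = -1.75 gives h = -1.828125, negative; keep [-2, -1.75]
s = -1.875 gives h = -0.517578, negative; keep [-2, -1.875]
s = -1.9375 gives h = 0.2146, positive; keep [-1.9375, -1.875]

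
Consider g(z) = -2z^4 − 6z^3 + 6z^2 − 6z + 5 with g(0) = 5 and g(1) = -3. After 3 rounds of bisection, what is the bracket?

m = 0.5, g(m) = 2.625 (+); new bracket [0.5, 1]
m = 0.75, g(m) = 0.710938 (+); new bracket [0.75, 1]
m = 0.875, g(m) = -0.848145 (−); new bracket [0.75, 0.875]

[0.75, 0.875]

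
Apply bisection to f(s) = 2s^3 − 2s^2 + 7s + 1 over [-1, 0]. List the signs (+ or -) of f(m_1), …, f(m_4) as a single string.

--+-

s = -0.5 gives f = -3.25, negative; keep [-0.5, 0]
s = -0.25 gives f = -0.90625, negative; keep [-0.25, 0]
s = -0.125 gives f = 0.089844, positive; keep [-0.25, -0.125]
s = -0.1875 gives f = -0.396, negative; keep [-0.1875, -0.125]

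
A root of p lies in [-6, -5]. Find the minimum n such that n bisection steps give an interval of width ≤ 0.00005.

Width after n steps is 1/2^n. Need 2^n ≥ 1/0.00005 = 20000.
2^14 = 16384 < 20000 ≤ 2^15 = 32768, so n = 15.

15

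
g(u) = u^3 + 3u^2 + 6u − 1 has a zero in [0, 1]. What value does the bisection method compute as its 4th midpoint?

0.1875

midpoint 0.5: g = 2.875 > 0 → [0, 0.5]
midpoint 0.25: g = 0.703125 > 0 → [0, 0.25]
midpoint 0.125: g = -0.201172 < 0 → [0.125, 0.25]
midpoint 0.1875: g = 0.2371 > 0 → [0.125, 0.1875]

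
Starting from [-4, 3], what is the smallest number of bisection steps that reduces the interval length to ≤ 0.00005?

18

Width after n steps is 7/2^n. Need 2^n ≥ 7/0.00005 = 140000.
2^17 = 131072 < 140000 ≤ 2^18 = 262144, so n = 18.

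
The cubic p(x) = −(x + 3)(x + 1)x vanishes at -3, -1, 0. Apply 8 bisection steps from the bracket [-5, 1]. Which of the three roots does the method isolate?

midpoint -2: p = -2 < 0 → [-5, -2]
midpoint -3.5: p = 4.375 > 0 → [-3.5, -2]
midpoint -2.75: p = -1.203125 < 0 → [-3.5, -2.75]
midpoint -3.125: p = 0.8301 > 0 → [-3.125, -2.75]
midpoint -2.9375: p = -0.3557 < 0 → [-3.125, -2.9375]
midpoint -3.03125: p = 0.1924 > 0 → [-3.03125, -2.9375]
midpoint -2.984375: p = -0.0925 < 0 → [-3.03125, -2.984375]
midpoint -3.0078125: p = 0.0472 > 0 → [-3.0078125, -2.984375]

-3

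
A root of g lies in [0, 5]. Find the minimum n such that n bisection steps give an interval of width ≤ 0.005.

10

Width after n steps is 5/2^n. Need 2^n ≥ 5/0.005 = 1000.
2^9 = 512 < 1000 ≤ 2^10 = 1024, so n = 10.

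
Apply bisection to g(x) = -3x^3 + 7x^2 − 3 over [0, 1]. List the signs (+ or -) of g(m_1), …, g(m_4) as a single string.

--++

x = 0.5 gives g = -1.625, negative; keep [0.5, 1]
x = 0.75 gives g = -0.328125, negative; keep [0.75, 1]
x = 0.875 gives g = 0.349609, positive; keep [0.75, 0.875]
x = 0.8125 gives g = 0.012, positive; keep [0.75, 0.8125]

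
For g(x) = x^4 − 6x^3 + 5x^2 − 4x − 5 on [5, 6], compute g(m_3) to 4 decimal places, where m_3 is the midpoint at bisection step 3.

g(5.5) = 41.0625 > 0, so the root lies in [5, 5.5]
g(5.25) = 3.285156 > 0, so the root lies in [5, 5.25]
g(5.125) = -11.956787 < 0, so the root lies in [5.125, 5.25]

-11.9568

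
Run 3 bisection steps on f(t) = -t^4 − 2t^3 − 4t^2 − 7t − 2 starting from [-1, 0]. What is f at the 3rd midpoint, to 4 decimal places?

0.1482

midpoint -0.5: f = 0.6875 > 0 → [-0.5, 0]
midpoint -0.25: f = -0.472656 < 0 → [-0.5, -0.25]
midpoint -0.375: f = 0.148193 > 0 → [-0.375, -0.25]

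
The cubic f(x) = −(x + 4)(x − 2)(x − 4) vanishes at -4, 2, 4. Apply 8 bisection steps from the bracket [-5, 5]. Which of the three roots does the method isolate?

x = 0 gives f = -32, negative; keep [-5, 0]
x = -2.5 gives f = -43.875, negative; keep [-5, -2.5]
x = -3.75 gives f = -11.140625, negative; keep [-5, -3.75]
x = -4.375 gives f = 20.0215, positive; keep [-4.375, -3.75]
x = -4.0625 gives f = 3.0549, positive; keep [-4.0625, -3.75]
x = -3.90625 gives f = -4.3778, negative; keep [-4.0625, -3.90625]
x = -3.984375 gives f = -0.7466, negative; keep [-4.0625, -3.984375]
x = -4.0234375 gives f = 1.1327, positive; keep [-4.0234375, -3.984375]

-4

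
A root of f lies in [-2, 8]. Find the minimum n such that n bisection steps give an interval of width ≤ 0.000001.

Width after n steps is 10/2^n. Need 2^n ≥ 10/0.000001 = 10000000.
2^23 = 8388608 < 10000000 ≤ 2^24 = 16777216, so n = 24.

24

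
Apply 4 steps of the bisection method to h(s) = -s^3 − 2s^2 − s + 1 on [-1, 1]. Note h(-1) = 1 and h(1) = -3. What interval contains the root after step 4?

[0.375, 0.5]

m = 0, h(m) = 1 (+); new bracket [0, 1]
m = 0.5, h(m) = -0.125 (−); new bracket [0, 0.5]
m = 0.25, h(m) = 0.609375 (+); new bracket [0.25, 0.5]
m = 0.375, h(m) = 0.291 (+); new bracket [0.375, 0.5]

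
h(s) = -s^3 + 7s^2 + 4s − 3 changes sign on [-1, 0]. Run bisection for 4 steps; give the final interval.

[-0.9375, -0.875]

s = -0.5 gives h = -3.125, negative; keep [-1, -0.5]
s = -0.75 gives h = -1.640625, negative; keep [-1, -0.75]
s = -0.875 gives h = -0.470703, negative; keep [-1, -0.875]
s = -0.9375 gives h = 0.2263, positive; keep [-0.9375, -0.875]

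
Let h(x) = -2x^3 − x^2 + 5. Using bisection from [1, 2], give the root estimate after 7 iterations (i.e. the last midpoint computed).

m = 1.5, h(m) = -4 (−); new bracket [1, 1.5]
m = 1.25, h(m) = -0.46875 (−); new bracket [1, 1.25]
m = 1.125, h(m) = 0.886719 (+); new bracket [1.125, 1.25]
m = 1.1875, h(m) = 0.2407 (+); new bracket [1.1875, 1.25]
m = 1.21875, h(m) = -0.1059 (−); new bracket [1.1875, 1.21875]
m = 1.203125, h(m) = 0.0694 (+); new bracket [1.203125, 1.21875]
m = 1.2109375, h(m) = -0.0177 (−); new bracket [1.203125, 1.2109375]

1.2109375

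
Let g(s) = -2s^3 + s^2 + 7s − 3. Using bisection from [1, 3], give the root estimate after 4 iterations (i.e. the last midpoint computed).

g(2) = -1 < 0, so the root lies in [1, 2]
g(1.5) = 3 > 0, so the root lies in [1.5, 2]
g(1.75) = 1.59375 > 0, so the root lies in [1.75, 2]
g(1.875) = 0.457 > 0, so the root lies in [1.875, 2]

1.875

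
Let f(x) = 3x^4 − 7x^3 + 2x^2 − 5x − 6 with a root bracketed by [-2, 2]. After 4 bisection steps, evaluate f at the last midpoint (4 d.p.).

midpoint 0: f = -6 < 0 → [-2, 0]
midpoint -1: f = 11 > 0 → [-1, 0]
midpoint -0.5: f = -1.9375 < 0 → [-1, -0.5]
midpoint -0.75: f = 2.7773 > 0 → [-0.75, -0.5]

2.7773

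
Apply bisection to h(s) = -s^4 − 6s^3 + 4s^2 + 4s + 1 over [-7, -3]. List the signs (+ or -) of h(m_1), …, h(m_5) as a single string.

s = -5 gives h = 206, positive; keep [-7, -5]
s = -6 gives h = 121, positive; keep [-7, -6]
s = -6.5 gives h = 6.6875, positive; keep [-7, -6.5]
s = -6.75 gives h = -74.4102, negative; keep [-6.75, -6.5]
s = -6.625 gives h = -31.6721, negative; keep [-6.625, -6.5]

+++--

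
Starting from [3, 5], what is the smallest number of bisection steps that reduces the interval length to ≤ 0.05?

6

Width after n steps is 2/2^n. Need 2^n ≥ 2/0.05 = 40.
2^5 = 32 < 40 ≤ 2^6 = 64, so n = 6.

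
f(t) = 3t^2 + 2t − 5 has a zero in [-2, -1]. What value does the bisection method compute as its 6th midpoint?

t = -1.5 gives f = -1.25, negative; keep [-2, -1.5]
t = -1.75 gives f = 0.6875, positive; keep [-1.75, -1.5]
t = -1.625 gives f = -0.328125, negative; keep [-1.75, -1.625]
t = -1.6875 gives f = 0.168, positive; keep [-1.6875, -1.625]
t = -1.65625 gives f = -0.083, negative; keep [-1.6875, -1.65625]
t = -1.671875 gives f = 0.0417, positive; keep [-1.671875, -1.65625]

-1.671875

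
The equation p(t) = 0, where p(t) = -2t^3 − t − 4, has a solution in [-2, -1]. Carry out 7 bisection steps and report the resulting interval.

[-1.1328125, -1.125]

t = -1.5 gives p = 4.25, positive; keep [-1.5, -1]
t = -1.25 gives p = 1.15625, positive; keep [-1.25, -1]
t = -1.125 gives p = -0.027344, negative; keep [-1.25, -1.125]
t = -1.1875 gives p = 0.5366, positive; keep [-1.1875, -1.125]
t = -1.15625 gives p = 0.2479, positive; keep [-1.15625, -1.125]
t = -1.140625 gives p = 0.1086, positive; keep [-1.140625, -1.125]
t = -1.1328125 gives p = 0.0402, positive; keep [-1.1328125, -1.125]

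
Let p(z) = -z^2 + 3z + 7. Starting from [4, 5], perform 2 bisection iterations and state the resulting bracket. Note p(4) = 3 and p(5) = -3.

p(4.5) = 0.25 > 0, so the root lies in [4.5, 5]
p(4.75) = -1.3125 < 0, so the root lies in [4.5, 4.75]

[4.5, 4.75]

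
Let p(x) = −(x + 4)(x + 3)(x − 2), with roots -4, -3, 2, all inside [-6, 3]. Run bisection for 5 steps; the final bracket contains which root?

2

p(-1.5) = 13.125 > 0, so the root lies in [-1.5, 3]
p(0.75) = 22.265625 > 0, so the root lies in [0.75, 3]
p(1.875) = 3.580078 > 0, so the root lies in [1.875, 3]
p(2.4375) = -15.3142 < 0, so the root lies in [1.875, 2.4375]
p(2.15625) = -4.9599 < 0, so the root lies in [1.875, 2.15625]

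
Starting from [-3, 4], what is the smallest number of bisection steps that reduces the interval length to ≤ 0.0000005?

Width after n steps is 7/2^n. Need 2^n ≥ 7/0.0000005 = 14000000.
2^23 = 8388608 < 14000000 ≤ 2^24 = 16777216, so n = 24.

24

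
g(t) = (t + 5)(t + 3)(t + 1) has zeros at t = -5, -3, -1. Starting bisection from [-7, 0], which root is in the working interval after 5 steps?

m = -3.5, g(m) = 1.875 (+); new bracket [-7, -3.5]
m = -5.25, g(m) = -2.390625 (−); new bracket [-5.25, -3.5]
m = -4.375, g(m) = 2.900391 (+); new bracket [-5.25, -4.375]
m = -4.8125, g(m) = 1.2957 (+); new bracket [-5.25, -4.8125]
m = -5.03125, g(m) = -0.2559 (−); new bracket [-5.03125, -4.8125]

-5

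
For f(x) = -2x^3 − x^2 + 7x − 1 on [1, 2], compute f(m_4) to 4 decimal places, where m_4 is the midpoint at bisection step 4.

midpoint 1.5: f = 0.5 > 0 → [1.5, 2]
midpoint 1.75: f = -2.53125 < 0 → [1.5, 1.75]
midpoint 1.625: f = -0.847656 < 0 → [1.5, 1.625]
midpoint 1.5625: f = -0.1333 < 0 → [1.5, 1.5625]

-0.1333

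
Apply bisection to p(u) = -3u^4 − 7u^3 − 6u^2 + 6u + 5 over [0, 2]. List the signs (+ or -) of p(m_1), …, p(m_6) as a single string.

midpoint 1: p = -5 < 0 → [0, 1]
midpoint 0.5: p = 5.4375 > 0 → [0.5, 1]
midpoint 0.75: p = 2.222656 > 0 → [0.75, 1]
midpoint 0.875: p = -0.7917 < 0 → [0.75, 0.875]
midpoint 0.8125: p = 0.852 > 0 → [0.8125, 0.875]
midpoint 0.84375: p = 0.0658 > 0 → [0.84375, 0.875]

-++-++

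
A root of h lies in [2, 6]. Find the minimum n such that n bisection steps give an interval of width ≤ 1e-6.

22

Width after n steps is 4/2^n. Need 2^n ≥ 4/1e-6 = 4000000.
2^21 = 2097152 < 4000000 ≤ 2^22 = 4194304, so n = 22.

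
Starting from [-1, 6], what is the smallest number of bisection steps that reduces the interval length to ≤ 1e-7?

27

Width after n steps is 7/2^n. Need 2^n ≥ 7/1e-7 = 70000000.
2^26 = 67108864 < 70000000 ≤ 2^27 = 134217728, so n = 27.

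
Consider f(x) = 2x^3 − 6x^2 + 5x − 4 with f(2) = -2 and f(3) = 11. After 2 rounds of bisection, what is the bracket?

[2.25, 2.5]

midpoint 2.5: f = 2.25 > 0 → [2, 2.5]
midpoint 2.25: f = -0.34375 < 0 → [2.25, 2.5]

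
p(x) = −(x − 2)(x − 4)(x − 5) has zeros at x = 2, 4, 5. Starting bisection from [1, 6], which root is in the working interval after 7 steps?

m = 3.5, p(m) = -1.125 (−); new bracket [1, 3.5]
m = 2.25, p(m) = -1.203125 (−); new bracket [1, 2.25]
m = 1.625, p(m) = 3.005859 (+); new bracket [1.625, 2.25]
m = 1.9375, p(m) = 0.3948 (+); new bracket [1.9375, 2.25]
m = 2.09375, p(m) = -0.5194 (−); new bracket [1.9375, 2.09375]
m = 2.015625, p(m) = -0.0925 (−); new bracket [1.9375, 2.015625]
m = 1.9765625, p(m) = 0.1434 (+); new bracket [1.9765625, 2.015625]

2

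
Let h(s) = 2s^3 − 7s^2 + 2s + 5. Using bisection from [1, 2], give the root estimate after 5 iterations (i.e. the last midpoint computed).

h(1.5) = -1 < 0, so the root lies in [1, 1.5]
h(1.25) = 0.46875 > 0, so the root lies in [1.25, 1.5]
h(1.375) = -0.285156 < 0, so the root lies in [1.25, 1.375]
h(1.3125) = 0.0884 > 0, so the root lies in [1.3125, 1.375]
h(1.34375) = -0.0994 < 0, so the root lies in [1.3125, 1.34375]

1.34375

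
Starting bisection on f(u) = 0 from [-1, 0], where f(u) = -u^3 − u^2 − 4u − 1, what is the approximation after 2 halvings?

m = -0.5, f(m) = 0.875 (+); new bracket [-0.5, 0]
m = -0.25, f(m) = -0.046875 (−); new bracket [-0.5, -0.25]

-0.25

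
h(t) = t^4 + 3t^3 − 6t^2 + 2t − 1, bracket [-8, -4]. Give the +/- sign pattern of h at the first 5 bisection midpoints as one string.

h(-6) = 419 > 0, so the root lies in [-6, -4]
h(-5) = 89 > 0, so the root lies in [-5, -4]
h(-4.5) = 5.1875 > 0, so the root lies in [-4.5, -4]
h(-4.25) = -21.918 < 0, so the root lies in [-4.5, -4.25]
h(-4.375) = -9.4509 < 0, so the root lies in [-4.5, -4.375]

+++--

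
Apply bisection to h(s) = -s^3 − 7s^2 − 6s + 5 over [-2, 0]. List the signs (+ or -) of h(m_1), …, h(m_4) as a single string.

++-+

midpoint -1: h = 5 > 0 → [-2, -1]
midpoint -1.5: h = 1.625 > 0 → [-2, -1.5]
midpoint -1.75: h = -0.578125 < 0 → [-1.75, -1.5]
midpoint -1.625: h = 0.5566 > 0 → [-1.75, -1.625]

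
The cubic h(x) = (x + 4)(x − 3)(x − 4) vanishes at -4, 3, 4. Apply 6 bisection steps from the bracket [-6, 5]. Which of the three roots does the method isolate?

h(-0.5) = 55.125 > 0, so the root lies in [-6, -0.5]
h(-3.25) = 33.984375 > 0, so the root lies in [-6, -3.25]
h(-4.625) = -41.103516 < 0, so the root lies in [-4.625, -3.25]
h(-3.9375) = 3.4417 > 0, so the root lies in [-4.625, -3.9375]
h(-4.28125) = -16.9588 < 0, so the root lies in [-4.28125, -3.9375]
h(-4.109375) = -6.3058 < 0, so the root lies in [-4.109375, -3.9375]

-4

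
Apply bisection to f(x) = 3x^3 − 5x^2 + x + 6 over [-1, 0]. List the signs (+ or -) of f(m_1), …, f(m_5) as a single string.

x = -0.5 gives f = 3.875, positive; keep [-1, -0.5]
x = -0.75 gives f = 1.171875, positive; keep [-1, -0.75]
x = -0.875 gives f = -0.712891, negative; keep [-0.875, -0.75]
x = -0.8125 gives f = 0.2776, positive; keep [-0.875, -0.8125]
x = -0.84375 gives f = -0.2054, negative; keep [-0.84375, -0.8125]

++-+-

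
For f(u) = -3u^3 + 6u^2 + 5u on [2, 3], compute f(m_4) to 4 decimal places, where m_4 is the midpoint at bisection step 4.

-1.4592

m = 2.5, f(m) = 3.125 (+); new bracket [2.5, 3]
m = 2.75, f(m) = -3.265625 (−); new bracket [2.5, 2.75]
m = 2.625, f(m) = 0.205078 (+); new bracket [2.625, 2.75]
m = 2.6875, f(m) = -1.4592 (−); new bracket [2.625, 2.6875]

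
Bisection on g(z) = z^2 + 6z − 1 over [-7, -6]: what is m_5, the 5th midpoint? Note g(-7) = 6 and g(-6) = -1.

-6.15625

g(-6.5) = 2.25 > 0, so the root lies in [-6.5, -6]
g(-6.25) = 0.5625 > 0, so the root lies in [-6.25, -6]
g(-6.125) = -0.234375 < 0, so the root lies in [-6.25, -6.125]
g(-6.1875) = 0.1602 > 0, so the root lies in [-6.1875, -6.125]
g(-6.15625) = -0.0381 < 0, so the root lies in [-6.1875, -6.15625]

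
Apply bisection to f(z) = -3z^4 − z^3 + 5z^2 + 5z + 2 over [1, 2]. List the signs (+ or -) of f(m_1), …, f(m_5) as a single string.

+--+-

midpoint 1.5: f = 2.1875 > 0 → [1.5, 2]
midpoint 1.75: f = -7.433594 < 0 → [1.5, 1.75]
midpoint 1.625: f = -1.881592 < 0 → [1.5, 1.625]
midpoint 1.5625: f = 0.3234 > 0 → [1.5625, 1.625]
midpoint 1.59375: f = -0.7346 < 0 → [1.5625, 1.59375]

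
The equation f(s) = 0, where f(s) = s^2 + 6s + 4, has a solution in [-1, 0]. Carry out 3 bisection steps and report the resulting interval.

[-0.875, -0.75]

midpoint -0.5: f = 1.25 > 0 → [-1, -0.5]
midpoint -0.75: f = 0.0625 > 0 → [-1, -0.75]
midpoint -0.875: f = -0.484375 < 0 → [-0.875, -0.75]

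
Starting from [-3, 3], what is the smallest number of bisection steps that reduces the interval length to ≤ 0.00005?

17

Width after n steps is 6/2^n. Need 2^n ≥ 6/0.00005 = 120000.
2^16 = 65536 < 120000 ≤ 2^17 = 131072, so n = 17.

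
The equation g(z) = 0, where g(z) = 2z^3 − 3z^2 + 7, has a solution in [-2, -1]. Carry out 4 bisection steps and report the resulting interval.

m = -1.5, g(m) = -6.5 (−); new bracket [-1.5, -1]
m = -1.25, g(m) = -1.59375 (−); new bracket [-1.25, -1]
m = -1.125, g(m) = 0.355469 (+); new bracket [-1.25, -1.125]
m = -1.1875, g(m) = -0.5796 (−); new bracket [-1.1875, -1.125]

[-1.1875, -1.125]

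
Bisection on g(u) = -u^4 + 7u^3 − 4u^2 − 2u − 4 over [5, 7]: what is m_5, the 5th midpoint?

u = 6 gives g = 56, positive; keep [6, 7]
u = 6.5 gives g = -48.6875, negative; keep [6, 6.5]
u = 6.25 gives g = 10.355469, positive; keep [6.25, 6.5]
u = 6.375 gives g = -17.385, negative; keep [6.25, 6.375]
u = 6.3125 gives g = -3.083, negative; keep [6.25, 6.3125]

6.3125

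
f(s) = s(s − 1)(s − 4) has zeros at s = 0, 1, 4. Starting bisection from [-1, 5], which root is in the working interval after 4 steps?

4

f(2) = -4 < 0, so the root lies in [2, 5]
f(3.5) = -4.375 < 0, so the root lies in [3.5, 5]
f(4.25) = 3.453125 > 0, so the root lies in [3.5, 4.25]
f(3.875) = -1.3926 < 0, so the root lies in [3.875, 4.25]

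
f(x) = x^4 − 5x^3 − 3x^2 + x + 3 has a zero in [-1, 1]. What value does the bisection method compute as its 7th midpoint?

0.765625

midpoint 0: f = 3 > 0 → [0, 1]
midpoint 0.5: f = 2.1875 > 0 → [0.5, 1]
midpoint 0.75: f = 0.269531 > 0 → [0.75, 1]
midpoint 0.875: f = -1.1853 < 0 → [0.75, 0.875]
midpoint 0.8125: f = -0.414 < 0 → [0.75, 0.8125]
midpoint 0.78125: f = -0.0615 < 0 → [0.75, 0.78125]
midpoint 0.765625: f = 0.1067 > 0 → [0.765625, 0.78125]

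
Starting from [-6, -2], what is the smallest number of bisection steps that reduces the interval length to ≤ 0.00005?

17

Width after n steps is 4/2^n. Need 2^n ≥ 4/0.00005 = 80000.
2^16 = 65536 < 80000 ≤ 2^17 = 131072, so n = 17.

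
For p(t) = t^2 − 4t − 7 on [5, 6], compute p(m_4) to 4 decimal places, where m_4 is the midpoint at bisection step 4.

t = 5.5 gives p = 1.25, positive; keep [5, 5.5]
t = 5.25 gives p = -0.4375, negative; keep [5.25, 5.5]
t = 5.375 gives p = 0.390625, positive; keep [5.25, 5.375]
t = 5.3125 gives p = -0.0273, negative; keep [5.3125, 5.375]

-0.0273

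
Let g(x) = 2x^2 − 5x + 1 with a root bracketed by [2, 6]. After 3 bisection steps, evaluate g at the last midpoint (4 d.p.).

1.0000

m = 4, g(m) = 13 (+); new bracket [2, 4]
m = 3, g(m) = 4 (+); new bracket [2, 3]
m = 2.5, g(m) = 1 (+); new bracket [2, 2.5]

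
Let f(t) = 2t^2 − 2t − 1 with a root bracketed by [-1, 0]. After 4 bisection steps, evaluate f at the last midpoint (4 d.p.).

m = -0.5, f(m) = 0.5 (+); new bracket [-0.5, 0]
m = -0.25, f(m) = -0.375 (−); new bracket [-0.5, -0.25]
m = -0.375, f(m) = 0.03125 (+); new bracket [-0.375, -0.25]
m = -0.3125, f(m) = -0.1797 (−); new bracket [-0.375, -0.3125]

-0.1797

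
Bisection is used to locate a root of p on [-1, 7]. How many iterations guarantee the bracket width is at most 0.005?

Width after n steps is 8/2^n. Need 2^n ≥ 8/0.005 = 1600.
2^10 = 1024 < 1600 ≤ 2^11 = 2048, so n = 11.

11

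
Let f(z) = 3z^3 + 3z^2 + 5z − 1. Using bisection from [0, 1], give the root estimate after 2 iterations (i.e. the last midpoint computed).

midpoint 0.5: f = 2.625 > 0 → [0, 0.5]
midpoint 0.25: f = 0.484375 > 0 → [0, 0.25]

0.25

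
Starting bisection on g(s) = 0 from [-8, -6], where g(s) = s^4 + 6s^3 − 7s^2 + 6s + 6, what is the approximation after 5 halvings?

-7.0625

s = -7 gives g = -36, negative; keep [-8, -7]
s = -7.5 gives g = 200.0625, positive; keep [-7.5, -7]
s = -7.25 gives g = 70.910156, positive; keep [-7.25, -7]
s = -7.125 gives g = 14.8088, positive; keep [-7.125, -7]
s = -7.0625 gives g = -11.2407, negative; keep [-7.125, -7.0625]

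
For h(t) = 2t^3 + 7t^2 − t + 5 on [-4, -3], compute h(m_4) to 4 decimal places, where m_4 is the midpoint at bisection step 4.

-0.2720

t = -3.5 gives h = 8.5, positive; keep [-4, -3.5]
t = -3.75 gives h = 1.71875, positive; keep [-4, -3.75]
t = -3.875 gives h = -2.386719, negative; keep [-3.875, -3.75]
t = -3.8125 gives h = -0.272, negative; keep [-3.8125, -3.75]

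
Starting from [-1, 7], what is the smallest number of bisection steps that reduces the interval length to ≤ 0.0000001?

Width after n steps is 8/2^n. Need 2^n ≥ 8/0.0000001 = 80000000.
2^26 = 67108864 < 80000000 ≤ 2^27 = 134217728, so n = 27.

27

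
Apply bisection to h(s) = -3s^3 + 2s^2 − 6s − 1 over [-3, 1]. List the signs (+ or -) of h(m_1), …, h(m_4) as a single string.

+-++

midpoint -1: h = 10 > 0 → [-1, 1]
midpoint 0: h = -1 < 0 → [-1, 0]
midpoint -0.5: h = 2.875 > 0 → [-0.5, 0]
midpoint -0.25: h = 0.6719 > 0 → [-0.25, 0]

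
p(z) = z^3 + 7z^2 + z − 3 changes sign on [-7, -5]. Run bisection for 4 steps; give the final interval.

midpoint -6: p = 27 > 0 → [-7, -6]
midpoint -6.5: p = 11.625 > 0 → [-7, -6.5]
midpoint -6.75: p = 1.640625 > 0 → [-7, -6.75]
midpoint -6.875: p = -3.9668 < 0 → [-6.875, -6.75]

[-6.875, -6.75]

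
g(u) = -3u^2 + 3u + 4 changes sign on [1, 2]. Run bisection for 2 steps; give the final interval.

[1.75, 2]

u = 1.5 gives g = 1.75, positive; keep [1.5, 2]
u = 1.75 gives g = 0.0625, positive; keep [1.75, 2]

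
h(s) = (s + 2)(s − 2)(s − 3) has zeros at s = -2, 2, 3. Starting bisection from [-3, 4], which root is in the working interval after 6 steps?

-2

h(0.5) = 9.375 > 0, so the root lies in [-3, 0.5]
h(-1.25) = 10.359375 > 0, so the root lies in [-3, -1.25]
h(-2.125) = -2.642578 < 0, so the root lies in [-2.125, -1.25]
h(-1.6875) = 5.4016 > 0, so the root lies in [-2.125, -1.6875]
h(-1.90625) = 1.7967 > 0, so the root lies in [-2.125, -1.90625]
h(-2.015625) = -0.3147 < 0, so the root lies in [-2.015625, -1.90625]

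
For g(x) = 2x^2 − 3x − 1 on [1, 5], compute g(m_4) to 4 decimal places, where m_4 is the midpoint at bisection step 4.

m = 3, g(m) = 8 (+); new bracket [1, 3]
m = 2, g(m) = 1 (+); new bracket [1, 2]
m = 1.5, g(m) = -1 (−); new bracket [1.5, 2]
m = 1.75, g(m) = -0.125 (−); new bracket [1.75, 2]

-0.1250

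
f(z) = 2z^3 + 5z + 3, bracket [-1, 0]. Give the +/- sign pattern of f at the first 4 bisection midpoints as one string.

m = -0.5, f(m) = 0.25 (+); new bracket [-1, -0.5]
m = -0.75, f(m) = -1.59375 (−); new bracket [-0.75, -0.5]
m = -0.625, f(m) = -0.613281 (−); new bracket [-0.625, -0.5]
m = -0.5625, f(m) = -0.1685 (−); new bracket [-0.5625, -0.5]

+---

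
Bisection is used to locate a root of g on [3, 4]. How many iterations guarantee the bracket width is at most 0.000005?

Width after n steps is 1/2^n. Need 2^n ≥ 1/0.000005 = 200000.
2^17 = 131072 < 200000 ≤ 2^18 = 262144, so n = 18.

18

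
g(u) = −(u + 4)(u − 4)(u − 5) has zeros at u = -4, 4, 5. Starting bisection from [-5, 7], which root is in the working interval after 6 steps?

m = 1, g(m) = -60 (−); new bracket [-5, 1]
m = -2, g(m) = -84 (−); new bracket [-5, -2]
m = -3.5, g(m) = -31.875 (−); new bracket [-5, -3.5]
m = -4.25, g(m) = 19.0781 (+); new bracket [-4.25, -3.5]
m = -3.875, g(m) = -8.7363 (−); new bracket [-4.25, -3.875]
m = -4.0625, g(m) = 4.5667 (+); new bracket [-4.0625, -3.875]

-4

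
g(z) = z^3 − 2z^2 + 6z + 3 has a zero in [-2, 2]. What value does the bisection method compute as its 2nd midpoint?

-1

z = 0 gives g = 3, positive; keep [-2, 0]
z = -1 gives g = -6, negative; keep [-1, 0]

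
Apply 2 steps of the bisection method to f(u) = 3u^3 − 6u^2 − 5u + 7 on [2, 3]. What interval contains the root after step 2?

[2.25, 2.5]

f(2.5) = 3.875 > 0, so the root lies in [2, 2.5]
f(2.25) = -0.453125 < 0, so the root lies in [2.25, 2.5]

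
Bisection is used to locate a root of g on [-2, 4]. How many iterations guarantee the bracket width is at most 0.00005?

17

Width after n steps is 6/2^n. Need 2^n ≥ 6/0.00005 = 120000.
2^16 = 65536 < 120000 ≤ 2^17 = 131072, so n = 17.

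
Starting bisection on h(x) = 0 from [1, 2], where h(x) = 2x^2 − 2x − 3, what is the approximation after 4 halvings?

1.8125

m = 1.5, h(m) = -1.5 (−); new bracket [1.5, 2]
m = 1.75, h(m) = -0.375 (−); new bracket [1.75, 2]
m = 1.875, h(m) = 0.28125 (+); new bracket [1.75, 1.875]
m = 1.8125, h(m) = -0.0547 (−); new bracket [1.8125, 1.875]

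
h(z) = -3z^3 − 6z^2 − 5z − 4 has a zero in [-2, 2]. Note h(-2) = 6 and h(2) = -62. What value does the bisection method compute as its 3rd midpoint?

h(0) = -4 < 0, so the root lies in [-2, 0]
h(-1) = -2 < 0, so the root lies in [-2, -1]
h(-1.5) = 0.125 > 0, so the root lies in [-1.5, -1]

-1.5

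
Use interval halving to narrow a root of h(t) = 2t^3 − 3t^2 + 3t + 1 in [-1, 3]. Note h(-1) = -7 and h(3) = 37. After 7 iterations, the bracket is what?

[-0.28125, -0.25]

h(1) = 3 > 0, so the root lies in [-1, 1]
h(0) = 1 > 0, so the root lies in [-1, 0]
h(-0.5) = -1.5 < 0, so the root lies in [-0.5, 0]
h(-0.25) = 0.0312 > 0, so the root lies in [-0.5, -0.25]
h(-0.375) = -0.6523 < 0, so the root lies in [-0.375, -0.25]
h(-0.3125) = -0.2915 < 0, so the root lies in [-0.3125, -0.25]
h(-0.28125) = -0.1255 < 0, so the root lies in [-0.28125, -0.25]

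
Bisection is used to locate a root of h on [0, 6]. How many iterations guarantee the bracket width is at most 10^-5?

20

Width after n steps is 6/2^n. Need 2^n ≥ 6/10^-5 = 600000.
2^19 = 524288 < 600000 ≤ 2^20 = 1048576, so n = 20.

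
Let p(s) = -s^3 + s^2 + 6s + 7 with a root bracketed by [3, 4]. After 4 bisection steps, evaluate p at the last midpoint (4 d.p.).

-1.1775

midpoint 3.5: p = -2.625 < 0 → [3, 3.5]
midpoint 3.25: p = 2.734375 > 0 → [3.25, 3.5]
midpoint 3.375: p = 0.197266 > 0 → [3.375, 3.5]
midpoint 3.4375: p = -1.1775 < 0 → [3.375, 3.4375]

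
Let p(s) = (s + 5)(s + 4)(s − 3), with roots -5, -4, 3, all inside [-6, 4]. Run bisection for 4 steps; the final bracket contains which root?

3

p(-1) = -48 < 0, so the root lies in [-1, 4]
p(1.5) = -53.625 < 0, so the root lies in [1.5, 4]
p(2.75) = -13.078125 < 0, so the root lies in [2.75, 4]
p(3.375) = 23.1621 > 0, so the root lies in [2.75, 3.375]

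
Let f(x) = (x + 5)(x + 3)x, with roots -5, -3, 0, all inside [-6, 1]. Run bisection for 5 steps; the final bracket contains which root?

x = -2.5 gives f = -3.125, negative; keep [-2.5, 1]
x = -0.75 gives f = -7.171875, negative; keep [-0.75, 1]
x = 0.125 gives f = 2.001953, positive; keep [-0.75, 0.125]
x = -0.3125 gives f = -3.9368, negative; keep [-0.3125, 0.125]
x = -0.09375 gives f = -1.3368, negative; keep [-0.09375, 0.125]

0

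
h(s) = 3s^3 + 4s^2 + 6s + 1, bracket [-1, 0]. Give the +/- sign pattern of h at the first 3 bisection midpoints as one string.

s = -0.5 gives h = -1.375, negative; keep [-0.5, 0]
s = -0.25 gives h = -0.296875, negative; keep [-0.25, 0]
s = -0.125 gives h = 0.306641, positive; keep [-0.25, -0.125]

--+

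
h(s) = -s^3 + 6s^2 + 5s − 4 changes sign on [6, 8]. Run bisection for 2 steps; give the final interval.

[6.5, 7]

h(7) = -18 < 0, so the root lies in [6, 7]
h(6.5) = 7.375 > 0, so the root lies in [6.5, 7]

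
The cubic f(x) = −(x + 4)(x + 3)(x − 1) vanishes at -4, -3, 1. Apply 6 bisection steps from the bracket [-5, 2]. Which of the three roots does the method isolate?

f(-1.5) = 9.375 > 0, so the root lies in [-1.5, 2]
f(0.25) = 10.359375 > 0, so the root lies in [0.25, 2]
f(1.125) = -2.642578 < 0, so the root lies in [0.25, 1.125]
f(0.6875) = 5.4016 > 0, so the root lies in [0.6875, 1.125]
f(0.90625) = 1.7967 > 0, so the root lies in [0.90625, 1.125]
f(1.015625) = -0.3147 < 0, so the root lies in [0.90625, 1.015625]

1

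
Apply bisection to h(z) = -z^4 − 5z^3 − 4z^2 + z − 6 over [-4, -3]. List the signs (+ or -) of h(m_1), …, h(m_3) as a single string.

+-+

m = -3.5, h(m) = 5.8125 (+); new bracket [-4, -3.5]
m = -3.75, h(m) = -0.082031 (−); new bracket [-3.75, -3.5]
m = -3.625, h(m) = 3.310303 (+); new bracket [-3.75, -3.625]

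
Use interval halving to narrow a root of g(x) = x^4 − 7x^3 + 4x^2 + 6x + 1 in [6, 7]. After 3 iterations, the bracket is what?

m = 6.5, g(m) = 71.6875 (+); new bracket [6, 6.5]
m = 6.25, g(m) = 11.644531 (+); new bracket [6, 6.25]
m = 6.125, g(m) = -13.247803 (−); new bracket [6.125, 6.25]

[6.125, 6.25]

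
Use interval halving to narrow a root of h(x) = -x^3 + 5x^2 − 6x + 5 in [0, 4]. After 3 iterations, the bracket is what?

[3.5, 4]

x = 2 gives h = 5, positive; keep [2, 4]
x = 3 gives h = 5, positive; keep [3, 4]
x = 3.5 gives h = 2.375, positive; keep [3.5, 4]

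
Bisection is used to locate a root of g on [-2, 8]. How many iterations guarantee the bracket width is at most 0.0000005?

25

Width after n steps is 10/2^n. Need 2^n ≥ 10/0.0000005 = 20000000.
2^24 = 16777216 < 20000000 ≤ 2^25 = 33554432, so n = 25.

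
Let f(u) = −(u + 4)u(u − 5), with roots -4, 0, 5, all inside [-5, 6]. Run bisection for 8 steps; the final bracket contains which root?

5

f(0.5) = 10.125 > 0, so the root lies in [0.5, 6]
f(3.25) = 41.234375 > 0, so the root lies in [3.25, 6]
f(4.625) = 14.958984 > 0, so the root lies in [4.625, 6]
f(5.3125) = -15.4602 < 0, so the root lies in [4.625, 5.3125]
f(4.96875) = 1.3926 > 0, so the root lies in [4.96875, 5.3125]
f(5.140625) = -6.6078 < 0, so the root lies in [4.96875, 5.140625]
f(5.0546875) = -2.503 < 0, so the root lies in [4.96875, 5.0546875]
f(5.01171875) = -0.5293 < 0, so the root lies in [4.96875, 5.01171875]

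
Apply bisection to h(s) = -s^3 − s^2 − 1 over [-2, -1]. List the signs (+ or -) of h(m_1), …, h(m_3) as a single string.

+--

midpoint -1.5: h = 0.125 > 0 → [-1.5, -1]
midpoint -1.25: h = -0.609375 < 0 → [-1.5, -1.25]
midpoint -1.375: h = -0.291016 < 0 → [-1.5, -1.375]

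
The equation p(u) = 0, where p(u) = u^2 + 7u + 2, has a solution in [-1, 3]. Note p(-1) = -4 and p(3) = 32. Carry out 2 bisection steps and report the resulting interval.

[-1, 0]

p(1) = 10 > 0, so the root lies in [-1, 1]
p(0) = 2 > 0, so the root lies in [-1, 0]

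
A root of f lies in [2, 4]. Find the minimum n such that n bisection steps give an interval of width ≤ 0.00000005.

26

Width after n steps is 2/2^n. Need 2^n ≥ 2/0.00000005 = 40000000.
2^25 = 33554432 < 40000000 ≤ 2^26 = 67108864, so n = 26.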